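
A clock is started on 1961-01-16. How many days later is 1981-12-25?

7648

From January 16, 1961 to January 16, 1981: 20 years, of which 5 contain a Feb 29 — 15×365 + 5×366 = 7305 days.
January 1981: 31 − 16 = 15 days remain.
Then 10 full months totalling 303 days.
December 1–25, 1981: 25 days.
Residual: 343 days.
Total: 7648 days.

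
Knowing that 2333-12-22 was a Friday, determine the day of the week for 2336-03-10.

Tuesday

Day-of-year of December 22, 2333: 356.
Day-of-year of March 10, 2336: 70.
2333 has 365 days, so 365 − 356 = 9 days remain in 2333.
Full years: 2334: 365; 2335: 365. Sum = 730.
Total: 9 + 730 + 70 = 809 days.
809 mod 7 = 4, so 4 days after Friday is Tuesday.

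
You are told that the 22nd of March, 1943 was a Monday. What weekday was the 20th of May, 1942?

Wednesday

Count forward from the earlier date (May 20, 1942) to the later (March 22, 1943):
Day-of-year of May 20, 1942: 140.
Day-of-year of March 22, 1943: 81.
1942 has 365 days, so 365 − 140 = 225 days remain in 1942.
Total: 225 + 81 = 306 days.
306 mod 7 = 5, so 5 days before Monday is Wednesday.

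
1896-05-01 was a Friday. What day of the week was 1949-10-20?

Thursday

From May 1, 1896 to May 1, 1949: 53 years, of which 12 contain a Feb 29 — 41×365 + 12×366 = 19357 days.
(1900 is not a leap year (divisible by 100 but not 400).)
May 1949: 31 − 1 = 30 days remain.
Then June (30), July (31), August (31), September (30): 30 + 31 + 31 + 30 = 122 days.
October 1–20, 1949: 20 days.
Residual: 172 days.
Total: 19529 days.
19529 mod 7 = 6, so 6 days after Friday is Thursday.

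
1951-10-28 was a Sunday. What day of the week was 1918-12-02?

Count forward from the earlier date (December 2, 1918) to the later (October 28, 1951):
From December 2, 1918 to December 2, 1950: 32 years, of which 8 contain a Feb 29 — 24×365 + 8×366 = 11688 days.
December 1950: 31 − 2 = 29 days remain.
Then 9 full months totalling 273 days.
October 1–28, 1951: 28 days.
Residual: 330 days.
Total: 12018 days.
12018 mod 7 = 6, so 6 days before Sunday is Monday.

Monday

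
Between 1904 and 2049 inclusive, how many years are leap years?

37

Years divisible by 4: 1904, 1908, …, 2048 — 37 in all.
2000 is divisible by 400, so still leap.
No century exceptions apply. Count: 37.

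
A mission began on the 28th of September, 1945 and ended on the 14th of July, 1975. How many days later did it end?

10881

From September 28, 1945 to September 28, 1974: 29 years, of which 7 contain a Feb 29 — 22×365 + 7×366 = 10592 days.
September 1974: 30 − 28 = 2 days remain.
Then 9 full months totalling 273 days.
July 1–14, 1975: 14 days.
Residual: 289 days.
Total: 10881 days.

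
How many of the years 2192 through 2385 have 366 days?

47

Years divisible by 4: 2192, 2196, …, 2384 — 49 in all.
Of these, 2200, 2300 are divisible by 100 but not 400, so not leap.
Leap years: 49 − 2 = 47.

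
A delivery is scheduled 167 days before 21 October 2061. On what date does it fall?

7 May 2061

Count 167 days before October 21, 2061:
May 2061: 31 − 7 = 24 days remain.
Then June (30), July (31), August (31), September (30): 30 + 31 + 31 + 30 = 122 days.
October 1–21, 2061: 21 days.
Total: 24 + 122 + 21 = 167 days.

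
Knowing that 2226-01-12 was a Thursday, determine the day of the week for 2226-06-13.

January 2226: 31 − 12 = 19 days remain.
Then February 2226 (28), March (31), April (30), May (31): 28 + 31 + 30 + 31 = 120 days.
June 1–13, 2226: 13 days.
Total: 19 + 120 + 13 = 152 days.
152 mod 7 = 5, so 5 days after Thursday is Tuesday.

Tuesday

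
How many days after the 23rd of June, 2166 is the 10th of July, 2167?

Day-of-year of June 23, 2166: 174.
Day-of-year of July 10, 2167: 191.
2166 has 365 days, so 365 − 174 = 191 days remain in 2166.
Total: 191 + 191 = 382 days.

382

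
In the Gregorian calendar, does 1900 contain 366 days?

1900 is not a leap year (divisible by 100 but not 400).

No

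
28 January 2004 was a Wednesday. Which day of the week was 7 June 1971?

Monday

Count forward from the earlier date (June 7, 1971) to the later (January 28, 2004):
Day-of-year of June 7, 1971: 158.
Day-of-year of January 28, 2004: 28.
1971 has 365 days, so 365 − 158 = 207 days remain in 1971.
Full years 1972–2003: 24 common + 8 leap = 24×365 + 8×366 = 11688 days.
Total: 207 + 11688 + 28 = 11923 days.
11923 mod 7 = 2, so 2 days before Wednesday is Monday.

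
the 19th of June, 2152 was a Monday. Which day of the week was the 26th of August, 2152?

Saturday

June 2152: 30 − 19 = 11 days remain.
Then July (31): 31 days.
August 1–26, 2152: 26 days.
Total: 11 + 31 + 26 = 68 days.
68 mod 7 = 5, so 5 days after Monday is Saturday.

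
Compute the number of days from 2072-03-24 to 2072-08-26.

155

March 2072: 31 − 24 = 7 days remain.
Then April (30), May (31), June (30), July (31): 30 + 31 + 30 + 31 = 122 days.
August 1–26, 2072: 26 days.
Total: 7 + 122 + 26 = 155 days.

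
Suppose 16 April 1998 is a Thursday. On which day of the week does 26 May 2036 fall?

From April 16, 1998 to April 16, 2036: 38 years, of which 10 contain a Feb 29 — 28×365 + 10×366 = 13880 days.
(2000 is a leap year (divisible by 400).)
April 2036: 30 − 16 = 14 days remain.
May 1–26, 2036: 26 days.
Residual: 40 days.
Total: 13920 days.
13920 mod 7 = 4, so 4 days after Thursday is Monday.

Monday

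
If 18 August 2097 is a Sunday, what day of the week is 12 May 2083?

Wednesday

Count forward from the earlier date (May 12, 2083) to the later (August 18, 2097):
Day-of-year of May 12, 2083: 132.
Day-of-year of August 18, 2097: 230.
2083 has 365 days, so 365 − 132 = 233 days remain in 2083.
Full years 2084–2096: 9 common + 4 leap = 9×365 + 4×366 = 4749 days.
Total: 233 + 4749 + 230 = 5212 days.
5212 mod 7 = 4, so 4 days before Sunday is Wednesday.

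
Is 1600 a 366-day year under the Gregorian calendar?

1600 is a leap year (divisible by 400).

Yes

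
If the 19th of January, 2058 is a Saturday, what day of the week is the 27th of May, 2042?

Tuesday

Count forward from the earlier date (May 27, 2042) to the later (January 19, 2058):
From May 27, 2042 to May 27, 2057: 15 years, of which 4 contain a Feb 29 — 11×365 + 4×366 = 5479 days.
May 2057: 31 − 27 = 4 days remain.
Then June (30), July (31), August (31), September (30), October (31), November (30), December (31): 30 + 31 + 31 + 30 + 31 + 30 + 31 = 214 days.
January 1–19, 2058: 19 days.
Residual: 237 days.
Total: 5716 days.
5716 mod 7 = 4, so 4 days before Saturday is Tuesday.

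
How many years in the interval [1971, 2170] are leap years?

Years divisible by 4: 1972, 1976, …, 2168 — 50 in all.
Of these, 2100 is divisible by 100 but not 400, so not leap.
2000 is divisible by 400, so still leap.
Leap years: 50 − 1 = 49.

49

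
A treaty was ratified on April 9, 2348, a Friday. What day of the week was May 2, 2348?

Sunday

April 2348: 30 − 9 = 21 days remain.
May 1–2, 2348: 2 days.
Total: 21 + 2 = 23 days.
23 mod 7 = 2, so 2 days after Friday is Sunday.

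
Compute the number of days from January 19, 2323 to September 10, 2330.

2791

Day-of-year of January 19, 2323: 19.
Day-of-year of September 10, 2330: 253.
2323 has 365 days, so 365 − 19 = 346 days remain in 2323.
Full years: 2324: 366; 2325: 365; 2326: 365; 2327: 365; 2328: 366; 2329: 365. Sum = 2192.
Total: 346 + 2192 + 253 = 2791 days.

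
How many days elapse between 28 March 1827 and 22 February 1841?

From March 28, 1827 to March 28, 1840: 13 years, of which 4 contain a Feb 29 — 9×365 + 4×366 = 4749 days.
March 1840: 31 − 28 = 3 days remain.
Then 10 full months totalling 306 days.
February 1–22, 1841: 22 days (1841 is not a leap year).
Residual: 331 days.
Total: 5080 days.

5080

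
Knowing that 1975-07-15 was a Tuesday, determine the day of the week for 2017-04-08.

Saturday

Day-of-year of July 15, 1975: 196.
Day-of-year of April 8, 2017: 98.
1975 has 365 days, so 365 − 196 = 169 days remain in 1975.
Full years 1976–2016: 30 common + 11 leap = 30×365 + 11×366 = 14976 days.
Total: 169 + 14976 + 98 = 15243 days.
15243 mod 7 = 4, so 4 days after Tuesday is Saturday.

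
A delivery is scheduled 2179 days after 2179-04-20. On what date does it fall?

2185-04-07

Count 2179 days after April 20, 2179:
April 20, 2179 → April 20, 2180: 366 days (2180 is a leap year).
April 20, 2180 → April 20, 2181: 365 days.
April 20, 2181 → April 20, 2182: 365 days.
April 20, 2182 → April 20, 2183: 365 days.
April 20, 2183 → April 20, 2184: 366 days (2184 is a leap year).
April 2184: 30 − 20 = 10 days remain.
Then 11 full months totalling 335 days.
April 1–7, 2185: 7 days.
Residual: 352 days.
Total: 2179 days.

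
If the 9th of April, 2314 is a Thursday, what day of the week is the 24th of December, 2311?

Sunday

Count forward from the earlier date (December 24, 2311) to the later (April 9, 2314):
Day-of-year of December 24, 2311: 358.
Day-of-year of April 9, 2314: 99.
2311 has 365 days, so 365 − 358 = 7 days remain in 2311.
Full years: 2312: 366; 2313: 365. Sum = 731.
Total: 7 + 731 + 99 = 837 days.
837 mod 7 = 4, so 4 days before Thursday is Sunday.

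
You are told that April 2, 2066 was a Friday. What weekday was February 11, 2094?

From April 2, 2066 to April 2, 2093: 27 years, of which 7 contain a Feb 29 — 20×365 + 7×366 = 9862 days.
April 2093: 30 − 2 = 28 days remain.
Then 9 full months totalling 276 days.
February 1–11, 2094: 11 days (2094 is not a leap year).
Residual: 315 days.
Total: 10177 days.
10177 mod 7 = 6, so 6 days after Friday is Thursday.

Thursday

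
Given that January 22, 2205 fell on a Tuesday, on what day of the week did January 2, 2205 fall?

Wednesday

Count forward from the earlier date (January 2, 2205) to the later (January 22, 2205):
Within January 2205: 22 − 2 = 20 days.
20 mod 7 = 6, so 6 days before Tuesday is Wednesday.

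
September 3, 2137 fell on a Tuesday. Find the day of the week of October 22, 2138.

Wednesday

September 3, 2137 → September 3, 2138: 365 days.
September 2138: 30 − 3 = 27 days remain.
October 1–22, 2138: 22 days.
Residual: 49 days.
Total: 414 days.
414 mod 7 = 1, so 1 day after Tuesday is Wednesday.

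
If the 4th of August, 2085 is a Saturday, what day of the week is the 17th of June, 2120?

Monday

From August 4, 2085 to August 4, 2119: 34 years, of which 7 contain a Feb 29 — 27×365 + 7×366 = 12417 days.
(2100 is not a leap year (divisible by 100 but not 400).)
August 2119: 31 − 4 = 27 days remain.
Then 9 full months totalling 274 days.
June 1–17, 2120: 17 days.
Residual: 318 days.
Total: 12735 days.
12735 mod 7 = 2, so 2 days after Saturday is Monday.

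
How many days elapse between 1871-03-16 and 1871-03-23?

7

Within March 1871: 23 − 16 = 7 days.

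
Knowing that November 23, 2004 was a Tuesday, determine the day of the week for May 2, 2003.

Count forward from the earlier date (May 2, 2003) to the later (November 23, 2004):
May 2, 2003 → May 2, 2004: 366 days (2004 is a leap year).
May 2004: 31 − 2 = 29 days remain.
Then June (30), July (31), August (31), September (30), October (31): 30 + 31 + 31 + 30 + 31 = 153 days.
November 1–23, 2004: 23 days.
Residual: 205 days.
Total: 571 days.
571 mod 7 = 4, so 4 days before Tuesday is Friday.

Friday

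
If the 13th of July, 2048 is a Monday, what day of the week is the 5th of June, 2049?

Saturday

Day-of-year of July 13, 2048: 195.
Day-of-year of June 5, 2049: 156.
2048 has 366 days, so 366 − 195 = 171 days remain in 2048.
Total: 171 + 156 = 327 days.
327 mod 7 = 5, so 5 days after Monday is Saturday.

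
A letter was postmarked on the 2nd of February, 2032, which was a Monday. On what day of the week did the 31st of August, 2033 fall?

February 2032: 29 − 2 = 27 days remain (2032 is a leap year, so February has 29 days).
Then 17 full months totalling 518 days.
August 1–31, 2033: 31 days.
Total: 27 + 518 + 31 = 576 days.
576 mod 7 = 2, so 2 days after Monday is Wednesday.

Wednesday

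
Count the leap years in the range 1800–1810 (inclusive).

2

Years divisible by 4 in [1800, 1810]: 1800, 1804, 1808.
Of these, 1800 is divisible by 100 but not 400, so not leap.
Leap years: 3 − 1 = 2.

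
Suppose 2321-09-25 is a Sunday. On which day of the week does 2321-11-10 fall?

Thursday

September 2321: 30 − 25 = 5 days remain.
Then October (31): 31 days.
November 1–10, 2321: 10 days.
Total: 5 + 31 + 10 = 46 days.
46 mod 7 = 4, so 4 days after Sunday is Thursday.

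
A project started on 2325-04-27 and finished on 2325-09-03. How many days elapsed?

129

April 2325: 30 − 27 = 3 days remain.
Then May (31), June (30), July (31), August (31): 31 + 30 + 31 + 31 = 123 days.
September 1–3, 2325: 3 days.
Total: 3 + 123 + 3 = 129 days.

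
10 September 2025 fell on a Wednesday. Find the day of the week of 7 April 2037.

From September 10, 2025 to September 10, 2036: 11 years, of which 3 contain a Feb 29 — 8×365 + 3×366 = 4018 days.
September 2036: 30 − 10 = 20 days remain.
Then October (31), November (30), December (31), January (31), February 2037 (28), March (31): 31 + 30 + 31 + 31 + 28 + 31 = 182 days.
April 1–7, 2037: 7 days.
Residual: 209 days.
Total: 4227 days.
4227 mod 7 = 6, so 6 days after Wednesday is Tuesday.

Tuesday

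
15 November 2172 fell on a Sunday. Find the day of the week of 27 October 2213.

From November 15, 2172 to November 15, 2212: 40 years, of which 9 contain a Feb 29 — 31×365 + 9×366 = 14609 days.
(2200 is not a leap year (divisible by 100 but not 400).)
November 2212: 30 − 15 = 15 days remain.
Then 10 full months totalling 304 days.
October 1–27, 2213: 27 days.
Residual: 346 days.
Total: 14955 days.
14955 mod 7 = 3, so 3 days after Sunday is Wednesday.

Wednesday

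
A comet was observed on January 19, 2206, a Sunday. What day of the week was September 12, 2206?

Friday

January 2206: 31 − 19 = 12 days remain.
Then February 2206 (28), March (31), April (30), May (31), June (30), July (31), August (31): 28 + 31 + 30 + 31 + 30 + 31 + 31 = 212 days.
September 1–12, 2206: 12 days.
Total: 12 + 212 + 12 = 236 days.
236 mod 7 = 5, so 5 days after Sunday is Friday.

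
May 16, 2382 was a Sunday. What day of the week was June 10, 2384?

Sunday

Day-of-year of May 16, 2382: 136.
Day-of-year of June 10, 2384: 162.
2382 has 365 days, so 365 − 136 = 229 days remain in 2382.
Full years: 2383: 365. Sum = 365.
Total: 229 + 365 + 162 = 756 days.
756 is a multiple of 7, so June 10, 2384 falls on the same weekday: Sunday.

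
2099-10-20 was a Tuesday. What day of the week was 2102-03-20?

October 20, 2099 → October 20, 2100: 365 days (2100 is not a leap year (divisible by 100 but not 400)).
October 20, 2100 → October 20, 2101: 365 days.
October 2101: 31 − 20 = 11 days remain.
Then November (30), December (31), January (31), February 2102 (28): 30 + 31 + 31 + 28 = 120 days.
March 1–20, 2102: 20 days.
Residual: 151 days.
Total: 881 days.
881 mod 7 = 6, so 6 days after Tuesday is Monday.

Monday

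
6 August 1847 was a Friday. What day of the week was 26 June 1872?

From August 6, 1847 to August 6, 1871: 24 years, of which 6 contain a Feb 29 — 18×365 + 6×366 = 8766 days.
August 1871: 31 − 6 = 25 days remain.
Then 9 full months totalling 274 days.
June 1–26, 1872: 26 days.
Residual: 325 days.
Total: 9091 days.
9091 mod 7 = 5, so 5 days after Friday is Wednesday.

Wednesday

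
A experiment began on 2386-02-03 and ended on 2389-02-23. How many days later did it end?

Day-of-year of February 3, 2386: 34.
Day-of-year of February 23, 2389: 54.
2386 has 365 days, so 365 − 34 = 331 days remain in 2386.
Full years: 2387: 365; 2388: 366. Sum = 731.
Total: 331 + 731 + 54 = 1116 days.

1116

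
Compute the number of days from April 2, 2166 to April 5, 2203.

Day-of-year of April 2, 2166: 92.
Day-of-year of April 5, 2203: 95.
2166 has 365 days, so 365 − 92 = 273 days remain in 2166.
Full years 2167–2202: 28 common + 8 leap = 28×365 + 8×366 = 13148 days.
Total: 273 + 13148 + 95 = 13516 days.

13516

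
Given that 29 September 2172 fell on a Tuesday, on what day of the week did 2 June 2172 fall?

Tuesday

Count forward from the earlier date (June 2, 2172) to the later (September 29, 2172):
June 2172: 30 − 2 = 28 days remain.
Then July (31), August (31): 31 + 31 = 62 days.
September 1–29, 2172: 29 days.
Total: 28 + 62 + 29 = 119 days.
119 is a multiple of 7, so 2 June 2172 falls on the same weekday: Tuesday.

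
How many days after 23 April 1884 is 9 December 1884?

230

April 1884: 30 − 23 = 7 days remain.
Then May (31), June (30), July (31), August (31), September (30), October (31), November (30): 31 + 30 + 31 + 31 + 30 + 31 + 30 = 214 days.
December 1–9, 1884: 9 days.
Total: 7 + 214 + 9 = 230 days.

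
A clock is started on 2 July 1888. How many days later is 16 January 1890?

July 2, 1888 → July 2, 1889: 365 days.
July 1889: 31 − 2 = 29 days remain.
Then August (31), September (30), October (31), November (30), December (31): 31 + 30 + 31 + 30 + 31 = 153 days.
January 1–16, 1890: 16 days.
Residual: 198 days.
Total: 563 days.

563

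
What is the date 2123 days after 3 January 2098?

28 October 2103

Count 2123 days after January 3, 2098:
Day-of-year of January 3, 2098: 3.
Day-of-year of October 28, 2103: 301.
2098 has 365 days, so 365 − 3 = 362 days remain in 2098.
Full years: 2099: 365; 2100: 365; 2101: 365; 2102: 365. Sum = 1460.
Total: 362 + 1460 + 301 = 2123 days.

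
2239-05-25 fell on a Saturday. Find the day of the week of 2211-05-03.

Count forward from the earlier date (May 3, 2211) to the later (May 25, 2239):
From May 3, 2211 to May 3, 2239: 28 years, of which 7 contain a Feb 29 — 21×365 + 7×366 = 10227 days.
Within May 2239: 25 − 3 = 22 days.
Total: 10249 days.
10249 mod 7 = 1, so 1 day before Saturday is Friday.

Friday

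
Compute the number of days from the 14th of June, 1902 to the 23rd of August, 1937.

12854

Day-of-year of June 14, 1902: 165.
Day-of-year of August 23, 1937: 235.
1902 has 365 days, so 365 − 165 = 200 days remain in 1902.
Full years 1903–1936: 25 common + 9 leap = 25×365 + 9×366 = 12419 days.
Total: 200 + 12419 + 235 = 12854 days.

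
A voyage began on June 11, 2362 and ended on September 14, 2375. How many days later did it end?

4843

Day-of-year of June 11, 2362: 162.
Day-of-year of September 14, 2375: 257.
2362 has 365 days, so 365 − 162 = 203 days remain in 2362.
Full years 2363–2374: 9 common + 3 leap = 9×365 + 3×366 = 4383 days.
Total: 203 + 4383 + 257 = 4843 days.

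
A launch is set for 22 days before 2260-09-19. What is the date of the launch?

2260-08-28

Count 22 days before September 19, 2260:
August 2260: 31 − 28 = 3 days remain.
September 1–19, 2260: 19 days.
Total: 3 + 19 = 22 days.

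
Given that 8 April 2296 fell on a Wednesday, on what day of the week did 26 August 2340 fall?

Monday

Day-of-year of April 8, 2296: 99.
Day-of-year of August 26, 2340: 239.
2296 has 366 days, so 366 − 99 = 267 days remain in 2296.
Full years 2297–2339: 34 common + 9 leap = 34×365 + 9×366 = 15704 days.
Total: 267 + 15704 + 239 = 16210 days.
16210 mod 7 = 5, so 5 days after Wednesday is Monday.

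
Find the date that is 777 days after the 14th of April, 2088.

the 31st of May, 2090

Count 777 days after April 14, 2088:
Day-of-year of April 14, 2088: 105.
Day-of-year of May 31, 2090: 151.
2088 has 366 days, so 366 − 105 = 261 days remain in 2088.
Full years: 2089: 365. Sum = 365.
Total: 261 + 365 + 151 = 777 days.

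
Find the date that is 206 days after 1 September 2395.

25 March 2396

Count 206 days after September 1, 2395:
September 2395: 30 − 1 = 29 days remain.
Then October (31), November (30), December (31), January (31), February 2396 (29): 31 + 30 + 31 + 31 + 29 = 152 days.
March 1–25, 2396: 25 days.
Residual: 206 days.
Total: 206 days.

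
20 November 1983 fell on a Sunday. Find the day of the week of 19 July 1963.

Friday

Count forward from the earlier date (July 19, 1963) to the later (November 20, 1983):
Day-of-year of July 19, 1963: 200.
Day-of-year of November 20, 1983: 324.
1963 has 365 days, so 365 − 200 = 165 days remain in 1963.
Full years 1964–1982: 14 common + 5 leap = 14×365 + 5×366 = 6940 days.
Total: 165 + 6940 + 324 = 7429 days.
7429 mod 7 = 2, so 2 days before Sunday is Friday.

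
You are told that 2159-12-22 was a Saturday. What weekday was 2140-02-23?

Count forward from the earlier date (February 23, 2140) to the later (December 22, 2159):
From February 23, 2140 to February 23, 2159: 19 years, of which 5 contain a Feb 29 — 14×365 + 5×366 = 6940 days.
February 2159: 28 − 23 = 5 days remain (2159 is not a leap year, so February has 28 days).
Then 9 full months totalling 275 days.
December 1–22, 2159: 22 days.
Residual: 302 days.
Total: 7242 days.
7242 mod 7 = 4, so 4 days before Saturday is Tuesday.

Tuesday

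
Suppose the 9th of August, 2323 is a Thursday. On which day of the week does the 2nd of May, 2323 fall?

Wednesday

Count forward from the earlier date (May 2, 2323) to the later (August 9, 2323):
May 2323: 31 − 2 = 29 days remain.
Then June (30), July (31): 30 + 31 = 61 days.
August 1–9, 2323: 9 days.
Total: 29 + 61 + 9 = 99 days.
99 mod 7 = 1, so 1 day before Thursday is Wednesday.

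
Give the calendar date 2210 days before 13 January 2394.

26 December 2387

Count 2210 days before January 13, 2394:
Day-of-year of December 26, 2387: 360.
Day-of-year of January 13, 2394: 13.
2387 has 365 days, so 365 − 360 = 5 days remain in 2387.
Full years: 2388: 366; 2389: 365; 2390: 365; 2391: 365; 2392: 366; 2393: 365. Sum = 2192.
Total: 5 + 2192 + 13 = 2210 days.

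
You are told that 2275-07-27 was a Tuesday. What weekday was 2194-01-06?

Count forward from the earlier date (January 6, 2194) to the later (July 27, 2275):
Day-of-year of January 6, 2194: 6.
Day-of-year of July 27, 2275: 208.
2194 has 365 days, so 365 − 6 = 359 days remain in 2194.
Full years 2195–2274: 61 common + 19 leap = 61×365 + 19×366 = 29219 days.
Total: 359 + 29219 + 208 = 29786 days.
29786 mod 7 = 1, so 1 day before Tuesday is Monday.

Monday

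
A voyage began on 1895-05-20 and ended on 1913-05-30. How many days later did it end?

6584

From May 20, 1895 to May 20, 1913: 18 years, of which 4 contain a Feb 29 — 14×365 + 4×366 = 6574 days.
(1900 is not a leap year (divisible by 100 but not 400).)
Within May 1913: 30 − 20 = 10 days.
Total: 6584 days.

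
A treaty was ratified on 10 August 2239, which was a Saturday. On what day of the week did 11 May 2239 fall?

Saturday

Count forward from the earlier date (May 11, 2239) to the later (August 10, 2239):
May 2239: 31 − 11 = 20 days remain.
Then June (30), July (31): 30 + 31 = 61 days.
August 1–10, 2239: 10 days.
Total: 20 + 61 + 10 = 91 days.
91 is a multiple of 7, so 11 May 2239 falls on the same weekday: Saturday.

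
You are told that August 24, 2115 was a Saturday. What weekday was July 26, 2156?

Day-of-year of August 24, 2115: 236.
Day-of-year of July 26, 2156: 208.
2115 has 365 days, so 365 − 236 = 129 days remain in 2115.
Full years 2116–2155: 30 common + 10 leap = 30×365 + 10×366 = 14610 days.
Total: 129 + 14610 + 208 = 14947 days.
14947 mod 7 = 2, so 2 days after Saturday is Monday.

Monday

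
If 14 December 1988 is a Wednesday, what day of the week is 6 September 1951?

Count forward from the earlier date (September 6, 1951) to the later (December 14, 1988):
Day-of-year of September 6, 1951: 249.
Day-of-year of December 14, 1988: 349.
1951 has 365 days, so 365 − 249 = 116 days remain in 1951.
Full years 1952–1987: 27 common + 9 leap = 27×365 + 9×366 = 13149 days.
Total: 116 + 13149 + 349 = 13614 days.
13614 mod 7 = 6, so 6 days before Wednesday is Thursday.

Thursday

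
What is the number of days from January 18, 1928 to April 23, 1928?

January 1928: 31 − 18 = 13 days remain.
Then February 1928 (29), March (31): 29 + 31 = 60 days.
April 1–23, 1928: 23 days.
Total: 13 + 60 + 23 = 96 days.

96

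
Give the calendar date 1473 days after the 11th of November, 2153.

the 23rd of November, 2157

Count 1473 days after November 11, 2153:
November 11, 2153 → November 11, 2154: 365 days.
November 11, 2154 → November 11, 2155: 365 days.
November 11, 2155 → November 11, 2156: 366 days (2156 is a leap year).
November 11, 2156 → November 11, 2157: 365 days.
Within November 2157: 23 − 11 = 12 days.
Total: 1473 days.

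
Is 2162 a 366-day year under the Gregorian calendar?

No

2162 is not a leap year.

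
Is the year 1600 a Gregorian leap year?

1600 is a leap year (divisible by 400).

Yes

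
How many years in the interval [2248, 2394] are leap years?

36

Years divisible by 4: 2248, 2252, …, 2392 — 37 in all.
Of these, 2300 is divisible by 100 but not 400, so not leap.
Leap years: 37 − 1 = 36.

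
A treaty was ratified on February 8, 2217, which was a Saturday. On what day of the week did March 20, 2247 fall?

From February 8, 2217 to February 8, 2247: 30 years, of which 7 contain a Feb 29 — 23×365 + 7×366 = 10957 days.
February 2247: 28 − 8 = 20 days remain (2247 is not a leap year, so February has 28 days).
March 1–20, 2247: 20 days.
Residual: 40 days.
Total: 10997 days.
10997 is a multiple of 7, so March 20, 2247 falls on the same weekday: Saturday.

Saturday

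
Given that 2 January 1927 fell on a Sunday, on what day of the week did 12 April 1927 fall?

Tuesday

January 1927: 31 − 2 = 29 days remain.
Then February 1927 (28), March (31): 28 + 31 = 59 days.
April 1–12, 1927: 12 days.
Total: 29 + 59 + 12 = 100 days.
100 mod 7 = 2, so 2 days after Sunday is Tuesday.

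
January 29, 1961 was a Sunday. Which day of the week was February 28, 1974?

From January 29, 1961 to January 29, 1974: 13 years, of which 3 contain a Feb 29 — 10×365 + 3×366 = 4748 days.
January 1974: 31 − 29 = 2 days remain.
February 1–28, 1974: 28 days (1974 is not a leap year).
Residual: 30 days.
Total: 4778 days.
4778 mod 7 = 4, so 4 days after Sunday is Thursday.

Thursday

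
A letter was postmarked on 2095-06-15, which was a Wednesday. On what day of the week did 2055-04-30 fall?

Friday

Count forward from the earlier date (April 30, 2055) to the later (June 15, 2095):
From April 30, 2055 to April 30, 2095: 40 years, of which 10 contain a Feb 29 — 30×365 + 10×366 = 14610 days.
April 2095: 30 − 30 = 0 days remain.
Then May (31): 31 days.
June 1–15, 2095: 15 days.
Residual: 46 days.
Total: 14656 days.
14656 mod 7 = 5, so 5 days before Wednesday is Friday.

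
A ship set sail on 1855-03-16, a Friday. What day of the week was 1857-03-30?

Monday

Day-of-year of March 16, 1855: 75.
Day-of-year of March 30, 1857: 89.
1855 has 365 days, so 365 − 75 = 290 days remain in 1855.
Full years: 1856: 366. Sum = 366.
Total: 290 + 366 + 89 = 745 days.
745 mod 7 = 3, so 3 days after Friday is Monday.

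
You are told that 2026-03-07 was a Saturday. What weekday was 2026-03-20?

Within March 2026: 20 − 7 = 13 days.
13 mod 7 = 6, so 6 days after Saturday is Friday.

Friday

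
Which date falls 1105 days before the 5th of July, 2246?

the 26th of June, 2243

Count 1105 days before July 5, 2246:
Day-of-year of June 26, 2243: 177.
Day-of-year of July 5, 2246: 186.
2243 has 365 days, so 365 − 177 = 188 days remain in 2243.
Full years: 2244: 366; 2245: 365. Sum = 731.
Total: 188 + 731 + 186 = 1105 days.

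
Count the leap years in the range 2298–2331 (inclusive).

7

Years divisible by 4 in [2298, 2331]: 2300, 2304, 2308, 2312, 2316, 2320, 2324, 2328.
Of these, 2300 is divisible by 100 but not 400, so not leap.
Leap years: 8 − 1 = 7.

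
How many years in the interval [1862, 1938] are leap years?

18

Years divisible by 4: 1864, 1868, …, 1936 — 19 in all.
Of these, 1900 is divisible by 100 but not 400, so not leap.
Leap years: 19 − 1 = 18.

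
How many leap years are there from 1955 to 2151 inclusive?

48

Years divisible by 4: 1956, 1960, …, 2148 — 49 in all.
Of these, 2100 is divisible by 100 but not 400, so not leap.
2000 is divisible by 400, so still leap.
Leap years: 49 − 1 = 48.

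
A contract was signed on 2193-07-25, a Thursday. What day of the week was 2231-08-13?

Saturday

Day-of-year of July 25, 2193: 206.
Day-of-year of August 13, 2231: 225.
2193 has 365 days, so 365 − 206 = 159 days remain in 2193.
Full years 2194–2230: 29 common + 8 leap = 29×365 + 8×366 = 13513 days.
Total: 159 + 13513 + 225 = 13897 days.
13897 mod 7 = 2, so 2 days after Thursday is Saturday.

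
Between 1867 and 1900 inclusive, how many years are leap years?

Years divisible by 4 in [1867, 1900]: 1868, 1872, 1876, 1880, 1884, 1888, 1892, 1896, 1900.
Of these, 1900 is divisible by 100 but not 400, so not leap.
Leap years: 9 − 1 = 8.

8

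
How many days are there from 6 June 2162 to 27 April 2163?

325

June 2162: 30 − 6 = 24 days remain.
Then 9 full months totalling 274 days.
April 1–27, 2163: 27 days.
Residual: 325 days.
Total: 325 days.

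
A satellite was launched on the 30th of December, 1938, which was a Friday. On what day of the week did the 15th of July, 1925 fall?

Wednesday

Count forward from the earlier date (July 15, 1925) to the later (December 30, 1938):
From July 15, 1925 to July 15, 1938: 13 years, of which 3 contain a Feb 29 — 10×365 + 3×366 = 4748 days.
July 1938: 31 − 15 = 16 days remain.
Then August (31), September (30), October (31), November (30): 31 + 30 + 31 + 30 = 122 days.
December 1–30, 1938: 30 days.
Residual: 168 days.
Total: 4916 days.
4916 mod 7 = 2, so 2 days before Friday is Wednesday.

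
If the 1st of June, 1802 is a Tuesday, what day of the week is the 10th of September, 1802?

Friday

June 1802: 30 − 1 = 29 days remain.
Then July (31), August (31): 31 + 31 = 62 days.
September 1–10, 1802: 10 days.
Total: 29 + 62 + 10 = 101 days.
101 mod 7 = 3, so 3 days after Tuesday is Friday.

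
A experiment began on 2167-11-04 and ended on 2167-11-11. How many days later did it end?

7

Within November 2167: 11 − 4 = 7 days.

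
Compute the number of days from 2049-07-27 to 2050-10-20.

450

Day-of-year of July 27, 2049: 208.
Day-of-year of October 20, 2050: 293.
2049 has 365 days, so 365 − 208 = 157 days remain in 2049.
Total: 157 + 293 = 450 days.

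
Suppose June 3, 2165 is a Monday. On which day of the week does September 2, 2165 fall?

June 2165: 30 − 3 = 27 days remain.
Then July (31), August (31): 31 + 31 = 62 days.
September 1–2, 2165: 2 days.
Total: 27 + 62 + 2 = 91 days.
91 is a multiple of 7, so September 2, 2165 falls on the same weekday: Monday.

Monday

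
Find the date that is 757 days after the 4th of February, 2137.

the 3rd of March, 2139

Count 757 days after February 4, 2137:
Day-of-year of February 4, 2137: 35.
Day-of-year of March 3, 2139: 62.
2137 has 365 days, so 365 − 35 = 330 days remain in 2137.
Full years: 2138: 365. Sum = 365.
Total: 330 + 365 + 62 = 757 days.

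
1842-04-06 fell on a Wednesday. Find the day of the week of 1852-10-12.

Tuesday

Day-of-year of April 6, 1842: 96.
Day-of-year of October 12, 1852: 286.
1842 has 365 days, so 365 − 96 = 269 days remain in 1842.
Full years 1843–1851: 7 common + 2 leap = 7×365 + 2×366 = 3287 days.
Total: 269 + 3287 + 286 = 3842 days.
3842 mod 7 = 6, so 6 days after Wednesday is Tuesday.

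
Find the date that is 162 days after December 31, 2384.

June 11, 2385

Count 162 days after December 31, 2384:
Day-of-year of December 31, 2384: 366.
Day-of-year of June 11, 2385: 162.
2384 has 366 days, so 366 − 366 = 0 days remain in 2384.
Total: 0 + 162 = 162 days.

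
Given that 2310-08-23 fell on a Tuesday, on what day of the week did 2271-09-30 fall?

Count forward from the earlier date (September 30, 2271) to the later (August 23, 2310):
Day-of-year of September 30, 2271: 273.
Day-of-year of August 23, 2310: 235.
2271 has 365 days, so 365 − 273 = 92 days remain in 2271.
Full years 2272–2309: 29 common + 9 leap = 29×365 + 9×366 = 13879 days.
Total: 92 + 13879 + 235 = 14206 days.
14206 mod 7 = 3, so 3 days before Tuesday is Saturday.

Saturday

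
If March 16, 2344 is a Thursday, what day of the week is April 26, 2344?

Wednesday

March 2344: 31 − 16 = 15 days remain.
April 1–26, 2344: 26 days.
Total: 15 + 26 = 41 days.
41 mod 7 = 6, so 6 days after Thursday is Wednesday.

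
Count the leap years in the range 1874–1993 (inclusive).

Years divisible by 4: 1876, 1880, …, 1992 — 30 in all.
Of these, 1900 is divisible by 100 but not 400, so not leap.
Leap years: 30 − 1 = 29.

29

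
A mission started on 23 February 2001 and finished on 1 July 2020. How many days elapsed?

7068

From February 23, 2001 to February 23, 2020: 19 years, of which 4 contain a Feb 29 — 15×365 + 4×366 = 6939 days.
February 2020: 29 − 23 = 6 days remain (2020 is a leap year, so February has 29 days).
Then March (31), April (30), May (31), June (30): 31 + 30 + 31 + 30 = 122 days.
July 1, 2020: 1 day.
Residual: 129 days.
Total: 7068 days.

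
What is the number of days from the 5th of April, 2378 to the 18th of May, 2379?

408

Day-of-year of April 5, 2378: 95.
Day-of-year of May 18, 2379: 138.
2378 has 365 days, so 365 − 95 = 270 days remain in 2378.
Total: 270 + 138 = 408 days.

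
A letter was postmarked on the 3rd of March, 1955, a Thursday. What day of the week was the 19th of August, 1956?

March 3, 1955 → March 3, 1956: 366 days (1956 is a leap year).
March 1956: 31 − 3 = 28 days remain.
Then April (30), May (31), June (30), July (31): 30 + 31 + 30 + 31 = 122 days.
August 1–19, 1956: 19 days.
Residual: 169 days.
Total: 535 days.
535 mod 7 = 3, so 3 days after Thursday is Sunday.

Sunday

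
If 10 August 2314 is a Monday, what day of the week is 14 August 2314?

Friday

Within August 2314: 14 − 10 = 4 days.
4 mod 7 = 4, so 4 days after Monday is Friday.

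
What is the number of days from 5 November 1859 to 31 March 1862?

Day-of-year of November 5, 1859: 309.
Day-of-year of March 31, 1862: 90.
1859 has 365 days, so 365 − 309 = 56 days remain in 1859.
Full years: 1860: 366; 1861: 365. Sum = 731.
Total: 56 + 731 + 90 = 877 days.

877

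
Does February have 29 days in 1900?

1900 is not a leap year (divisible by 100 but not 400).

No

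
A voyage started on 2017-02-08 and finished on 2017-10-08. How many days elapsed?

242

February 2017: 28 − 8 = 20 days remain (2017 is not a leap year, so February has 28 days).
Then March (31), April (30), May (31), June (30), July (31), August (31), September (30): 31 + 30 + 31 + 30 + 31 + 31 + 30 = 214 days.
October 1–8, 2017: 8 days.
Total: 20 + 214 + 8 = 242 days.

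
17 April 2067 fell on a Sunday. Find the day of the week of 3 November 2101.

Thursday

From April 17, 2067 to April 17, 2101: 34 years, of which 8 contain a Feb 29 — 26×365 + 8×366 = 12418 days.
(2100 is not a leap year (divisible by 100 but not 400).)
April 2101: 30 − 17 = 13 days remain.
Then May (31), June (30), July (31), August (31), September (30), October (31): 31 + 30 + 31 + 31 + 30 + 31 = 184 days.
November 1–3, 2101: 3 days.
Residual: 200 days.
Total: 12618 days.
12618 mod 7 = 4, so 4 days after Sunday is Thursday.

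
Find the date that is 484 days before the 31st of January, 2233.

the 5th of October, 2231

Count 484 days before January 31, 2233:
October 5, 2231 → October 5, 2232: 366 days (2232 is a leap year).
October 2232: 31 − 5 = 26 days remain.
Then November (30), December (31): 30 + 31 = 61 days.
January 1–31, 2233: 31 days.
Residual: 118 days.
Total: 484 days.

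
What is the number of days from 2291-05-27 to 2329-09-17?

13992

From May 27, 2291 to May 27, 2329: 38 years, of which 9 contain a Feb 29 — 29×365 + 9×366 = 13879 days.
(2300 is not a leap year (divisible by 100 but not 400).)
May 2329: 31 − 27 = 4 days remain.
Then June (30), July (31), August (31): 30 + 31 + 31 = 92 days.
September 1–17, 2329: 17 days.
Residual: 113 days.
Total: 13992 days.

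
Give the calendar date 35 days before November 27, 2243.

October 23, 2243

Count 35 days before November 27, 2243:
October 2243: 31 − 23 = 8 days remain.
November 1–27, 2243: 27 days.
Total: 8 + 27 = 35 days.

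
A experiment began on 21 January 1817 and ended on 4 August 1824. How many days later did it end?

2752

From January 21, 1817 to January 21, 1824: 7 years, of which 1 contains a Feb 29 — 6×365 + 1×366 = 2556 days.
January 1824: 31 − 21 = 10 days remain.
Then February 1824 (29), March (31), April (30), May (31), June (30), July (31): 29 + 31 + 30 + 31 + 30 + 31 = 182 days.
August 1–4, 1824: 4 days.
Residual: 196 days.
Total: 2752 days.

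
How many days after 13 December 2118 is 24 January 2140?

Day-of-year of December 13, 2118: 347.
Day-of-year of January 24, 2140: 24.
2118 has 365 days, so 365 − 347 = 18 days remain in 2118.
Full years 2119–2139: 16 common + 5 leap = 16×365 + 5×366 = 7670 days.
Total: 18 + 7670 + 24 = 7712 days.

7712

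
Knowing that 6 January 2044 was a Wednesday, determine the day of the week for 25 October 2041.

Friday

Count forward from the earlier date (October 25, 2041) to the later (January 6, 2044):
Day-of-year of October 25, 2041: 298.
Day-of-year of January 6, 2044: 6.
2041 has 365 days, so 365 − 298 = 67 days remain in 2041.
Full years: 2042: 365; 2043: 365. Sum = 730.
Total: 67 + 730 + 6 = 803 days.
803 mod 7 = 5, so 5 days before Wednesday is Friday.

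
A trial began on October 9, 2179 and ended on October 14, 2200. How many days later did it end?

From October 9, 2179 to October 9, 2200: 21 years, of which 5 contain a Feb 29 — 16×365 + 5×366 = 7670 days.
(2200 is not a leap year (divisible by 100 but not 400).)
Within October 2200: 14 − 9 = 5 days.
Total: 7675 days.

7675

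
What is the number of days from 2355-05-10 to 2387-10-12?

Day-of-year of May 10, 2355: 130.
Day-of-year of October 12, 2387: 285.
2355 has 365 days, so 365 − 130 = 235 days remain in 2355.
Full years 2356–2386: 23 common + 8 leap = 23×365 + 8×366 = 11323 days.
Total: 235 + 11323 + 285 = 11843 days.

11843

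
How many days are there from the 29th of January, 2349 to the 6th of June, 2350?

January 2349: 31 − 29 = 2 days remain.
Then 16 full months totalling 485 days.
June 1–6, 2350: 6 days.
Total: 2 + 485 + 6 = 493 days.

493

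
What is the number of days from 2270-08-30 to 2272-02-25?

544

Day-of-year of August 30, 2270: 242.
Day-of-year of February 25, 2272: 56.
2270 has 365 days, so 365 − 242 = 123 days remain in 2270.
Full years: 2271: 365. Sum = 365.
Total: 123 + 365 + 56 = 544 days.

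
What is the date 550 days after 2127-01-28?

2128-07-31

Count 550 days after January 28, 2127:
January 28, 2127 → January 28, 2128: 365 days.
January 2128: 31 − 28 = 3 days remain.
Then February 2128 (29), March (31), April (30), May (31), June (30): 29 + 31 + 30 + 31 + 30 = 151 days.
July 1–31, 2128: 31 days.
Residual: 185 days.
Total: 550 days.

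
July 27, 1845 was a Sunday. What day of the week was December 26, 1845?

July 1845: 31 − 27 = 4 days remain.
Then August (31), September (30), October (31), November (30): 31 + 30 + 31 + 30 = 122 days.
December 1–26, 1845: 26 days.
Total: 4 + 122 + 26 = 152 days.
152 mod 7 = 5, so 5 days after Sunday is Friday.

Friday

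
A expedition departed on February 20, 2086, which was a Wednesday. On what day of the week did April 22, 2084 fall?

Count forward from the earlier date (April 22, 2084) to the later (February 20, 2086):
April 2084: 30 − 22 = 8 days remain.
Then 21 full months totalling 641 days.
February 1–20, 2086: 20 days (2086 is not a leap year).
Total: 8 + 641 + 20 = 669 days.
669 mod 7 = 4, so 4 days before Wednesday is Saturday.

Saturday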